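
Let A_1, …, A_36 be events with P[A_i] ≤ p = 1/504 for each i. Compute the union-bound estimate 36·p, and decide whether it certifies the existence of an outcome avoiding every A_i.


Union bound: P[∪_{i=1}^{36} A_i] ≤ Σ_i P[A_i] ≤ 36·p = 36·(1/504) = 1/14.
Numerically: 1/14 ≈ 0.0714.
Is 1/14 < 1? YES.
Since P[∪ A_i] ≤ 1/14 < 1, the complement has P[∩ A_i^c] ≥ 1 − 1/14 = 13/14 > 0, so some outcome avoids every A_i.

36·p = 1/14 ≈ 0.0714; existence CERTIFIED by the union bound.


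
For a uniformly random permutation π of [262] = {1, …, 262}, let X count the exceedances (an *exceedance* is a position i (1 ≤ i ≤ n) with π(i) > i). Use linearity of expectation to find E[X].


Write X = Σ_{i=1}^{262} X_i, where X_i = 1_{π(i) > i}.
For each fixed i, π(i) is uniform over {1, …, 262} (marginal of a uniform permutation), so P[π(i) > i] = (n − i)/n. Summing: Σ_{i=1}^{262} (n − i)/n = (0 + 1 + … + 261)/262 = 262(262 − 1)/(2·262) = (262 − 1)/2.
Hence E[X] = Σ_{i=1}^{262} (262 − i)/262 = 261/2 ≈ 130.5000.

E[X] = 261/2 = 130.5000.


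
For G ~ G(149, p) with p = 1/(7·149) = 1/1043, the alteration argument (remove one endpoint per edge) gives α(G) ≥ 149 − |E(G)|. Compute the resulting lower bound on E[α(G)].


E[|E(G)|] = C(149, 2)·p = 11026 · (1/1043) = 74/7.
E[α(G)] ≥ n − E[|E(G)|] = 149 − 74/7 = 969/7.
Numerically: ≈ 138.42857.
(This is only a lower bound; the true E[α(G)] may be larger.)

E[α(G)] ≥ 969/7 ≈ 138.42857.


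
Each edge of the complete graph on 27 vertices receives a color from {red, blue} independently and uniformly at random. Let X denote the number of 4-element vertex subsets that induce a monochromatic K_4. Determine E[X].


Let X = Σ_S X_S over the C(27, 4) = 17550 subsets S of size 4, where X_S = 1 if the K_4 on S is monochromatic.
For a fixed S, the K_4 on S has C(4, 2) = 6 edges. P[all 6 edges red] = (1/2)^6, and likewise for blue, so P[monochromatic] = 2·(1/2)^6 = 2^{1 − 6} = 1/32.
By linearity: E[X] = C(27, 4) · 2^{1 − 6} = 17550 · 1/32 = 8775/16.
Numerically: E[X] ≈ 548.43750.

E[X] = C(27,4)·2^(1−C(4,2)) = 8775/16 ≈ 548.43750.


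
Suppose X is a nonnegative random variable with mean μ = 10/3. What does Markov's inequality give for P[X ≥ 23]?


μ = E[X] = 10/3, a = 23.
Markov: P[X ≥ 23] ≤ μ/a = (10/3)/23 = 10/69.
Numerically: ≈ 0.1449.
(Since a = 23 > μ = 3.3333, the bound 10/69 is < 1 and informative.)

P[X ≥ 23] ≤ 10/69 ≈ 0.1449.


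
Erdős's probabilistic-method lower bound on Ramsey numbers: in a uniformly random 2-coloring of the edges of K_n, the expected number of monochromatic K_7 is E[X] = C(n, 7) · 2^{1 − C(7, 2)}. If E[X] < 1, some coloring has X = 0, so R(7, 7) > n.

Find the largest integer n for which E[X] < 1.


We need C(n, 7) · 2^{1 − 21} < 1, i.e. C(n, 7) < 2^{21 − 1} = 1048576.
Check values of n near the boundary:
  n = 23: C(23, 7) = 245157; 245157 < 1048576? YES
  n = 24: C(24, 7) = 346104; 346104 < 1048576? YES
  n = 25: C(25, 7) = 480700; 480700 < 1048576? YES
  n = 26: C(26, 7) = 657800; 657800 < 1048576? YES
  n = 27: C(27, 7) = 888030; 888030 < 1048576? YES
  n = 28: C(28, 7) = 1184040; 1184040 < 1048576? NO
  n = 29: C(29, 7) = 1560780; 1560780 < 1048576? NO
The largest n with C(n, 7) < 1048576 is n = 27 (where E[X] = 444015/524288 ≈ 0.84689). Hence R(7, 7) > 27, i.e. R(7, 7) ≥ 28.

Largest n = 27; hence R(7, 7) > 27.


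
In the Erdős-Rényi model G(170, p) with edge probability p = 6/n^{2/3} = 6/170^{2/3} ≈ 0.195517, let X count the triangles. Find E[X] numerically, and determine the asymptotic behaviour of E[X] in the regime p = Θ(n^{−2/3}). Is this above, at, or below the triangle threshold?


Number of potential triangles: C(170, 3) = 804440.
Each occurs with probability p³ ≈ (0.195517)³ ≈ 7.47404844e-03.
By linearity: E[X] = C(170, 3)·p³ ≈ 804440 · 7.47404844e-03 ≈ 6012.423529.
Since α = 2/3 < 1, p = c/n^{2/3} ≫ 1/n is above the triangle threshold p ~ 1/n. Asymptotically E[X] ~ (c³/6)·n^{3(1−α)} = (6³/6)·n^{1} → ∞; triangles are abundant w.h.p.

E[X] ≈ 6012.423529; in regime p = Θ(1/n^{2/3}) E[X] diverges (above the triangle threshold p ~ 1/n).


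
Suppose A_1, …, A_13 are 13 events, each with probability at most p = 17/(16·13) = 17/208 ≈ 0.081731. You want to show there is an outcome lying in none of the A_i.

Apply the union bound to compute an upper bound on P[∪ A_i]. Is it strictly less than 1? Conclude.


Union bound: P[∪_{i=1}^{13} A_i] ≤ Σ_i P[A_i] ≤ 13·p = 13·(17/208) = 17/16.
Numerically: 17/16 ≈ 1.062500.
Is 17/16 < 1? NO.
Since the bound 17/16 is ≥ 1, the union bound is uninformative here; it does NOT by itself certify existence.

13·p = 17/16 ≈ 1.062500; existence NOT certified by the union bound.


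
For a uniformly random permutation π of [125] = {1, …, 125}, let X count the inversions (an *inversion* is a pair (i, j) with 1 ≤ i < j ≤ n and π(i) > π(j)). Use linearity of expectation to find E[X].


Write X = Σ X_I over the C(125, 2) = 7750 pairs i < j, with X_I the indicator of one inversion.
There are 7750 indicators.
For each fixed pair i < j, the values π(i) and π(j) are two distinct elements of {1, …, 125} in uniformly random order; by symmetry P[π(i) > π(j)] = 1/2.
By linearity: E[X] = 7750 · (1/2) = C(125, 2) · (1/2) = 7750/2 = 3875 ≈ 3875.000.

E[X] = 3875 = 3875.000.


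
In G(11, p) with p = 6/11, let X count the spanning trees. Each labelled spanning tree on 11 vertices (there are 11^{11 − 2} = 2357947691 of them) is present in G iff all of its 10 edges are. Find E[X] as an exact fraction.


K_11 has 11^{11 − 2} = 2357947691 labelled spanning trees.
For each such spanning tree H, let X_H = 1 if all 10 edges of H are present in G. Then P[X_H = 1] = p^{10} = (6/11)^{10} = 60466176/25937424601.
Summing the indicators: E[X] = Σ_H E[X_H] = 2357947691 · p^{10} = 2357947691 · 60466176/25937424601 = 60466176/11.
Numerically: E[X] ≈ 5.49693e+06.

E[X] = 2357947691 · (6/11)^{10} = 60466176/11 ≈ 5.49693e+06.


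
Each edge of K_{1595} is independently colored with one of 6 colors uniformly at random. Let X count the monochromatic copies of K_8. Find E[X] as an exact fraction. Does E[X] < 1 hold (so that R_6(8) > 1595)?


E[X] = C(1595, 8) · 6^{1 − 28} = 1020772636343363633895 · 6^{−27} = 1020772636343363633895/1023490369077469249536.
As a reduced fraction: E[X] = 113419181815929292655/113721152119718805504 ≈ 0.99734.
Is E[X] < 1? YES.
Since E[X] < 1, there exists a 6-coloring of K_{1595} with no monochromatic K_8; hence R_6(8) > 1595.

E[X] = 113419181815929292655/113721152119718805504 ≈ 0.99734; E[X] < 1, so R_6(8) > 1595.


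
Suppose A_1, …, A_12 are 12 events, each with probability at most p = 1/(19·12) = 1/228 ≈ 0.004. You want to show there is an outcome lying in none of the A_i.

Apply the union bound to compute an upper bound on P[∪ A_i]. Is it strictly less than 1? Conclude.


Union bound: P[∪_{i=1}^{12} A_i] ≤ Σ_i P[A_i] ≤ 12·p = 12·(1/228) = 1/19.
Numerically: 1/19 ≈ 0.053.
Is 1/19 < 1? YES.
Since P[∪ A_i] ≤ 1/19 < 1, the complement has P[∩ A_i^c] ≥ 1 − 1/19 = 18/19 > 0, so some outcome avoids every A_i.

12·p = 1/19 ≈ 0.053; existence CERTIFIED by the union bound.


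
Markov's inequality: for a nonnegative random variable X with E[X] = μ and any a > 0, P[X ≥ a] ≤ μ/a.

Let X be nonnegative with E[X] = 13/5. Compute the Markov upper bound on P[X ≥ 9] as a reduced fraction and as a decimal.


μ = E[X] = 13/5, a = 9.
Markov: P[X ≥ 9] ≤ μ/a = (13/5)/9 = 13/45.
Numerically: ≈ 0.289.
(Since a = 9 > μ = 2.600, the bound 13/45 is < 1 and informative.)

P[X ≥ 9] ≤ 13/45 ≈ 0.289.


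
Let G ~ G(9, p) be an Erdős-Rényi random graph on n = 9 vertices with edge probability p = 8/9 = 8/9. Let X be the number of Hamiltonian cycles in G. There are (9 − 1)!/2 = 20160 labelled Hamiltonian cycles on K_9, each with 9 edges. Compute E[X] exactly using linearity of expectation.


K_9 has (9 − 1)!/2 = 20160 labelled Hamiltonian cycles.
For each such Hamiltonian cycle H, let X_H = 1 if all 9 edges of H are present in G. Then P[X_H = 1] = p^{9} = (8/9)^{9} = 134217728/387420489.
Summing the indicators: E[X] = Σ_H E[X_H] = 20160 · p^{9} = 20160 · 134217728/387420489 = 300647710720/43046721.
Numerically: E[X] ≈ 6984.22.

E[X] = 20160 · (8/9)^{9} = 300647710720/43046721 ≈ 6984.22.


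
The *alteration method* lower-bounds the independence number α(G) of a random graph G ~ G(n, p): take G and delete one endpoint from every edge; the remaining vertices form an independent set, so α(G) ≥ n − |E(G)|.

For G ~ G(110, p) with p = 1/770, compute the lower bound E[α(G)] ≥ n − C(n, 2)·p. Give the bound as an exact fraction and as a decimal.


E[|E(G)|] = C(110, 2)·p = 5995 · (1/770) = 109/14.
E[α(G)] ≥ n − E[|E(G)|] = 110 − 109/14 = 1431/14.
Numerically: ≈ 102.2143.
(This is only a lower bound; the true E[α(G)] may be larger.)

E[α(G)] ≥ 1431/14 ≈ 102.2143.


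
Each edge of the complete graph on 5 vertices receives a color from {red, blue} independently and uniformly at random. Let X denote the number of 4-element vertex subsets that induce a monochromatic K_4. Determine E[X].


Let X = Σ_S X_S over the C(5, 4) = 5 subsets S of size 4, where X_S = 1 if the K_4 on S is monochromatic.
For a fixed S, the K_4 on S has C(4, 2) = 6 edges. P[all 6 edges red] = (1/2)^6, and likewise for blue, so P[monochromatic] = 2·(1/2)^6 = 2^{1 − 6} = 1/32.
By linearity of expectation: E[X] = C(5, 4) · 2^{1 − 6} = 5 · 1/32 = 5/32.
Numerically: E[X] ≈ 0.1562.

E[X] = C(5,4)·2^(1−C(4,2)) = 5/32 ≈ 0.1562.


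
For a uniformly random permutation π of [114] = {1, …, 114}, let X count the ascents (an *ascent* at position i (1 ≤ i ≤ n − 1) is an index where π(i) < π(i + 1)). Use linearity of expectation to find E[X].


Write X = Σ X_I over i = 1, …, 113, with X_I the indicator of one ascent.
There are 113 indicators.
For each fixed i, the pair (π(i), π(i+1)) is a uniformly random ordered pair of distinct values from {1, …, 114}; by symmetry P[π(i) < π(i+1)] = 1/2.
By linearity: E[X] = 113 · (1/2) = (114 − 1) · (1/2) = 113/2 ≈ 56.50000.

E[X] = 113/2 = 56.50000.


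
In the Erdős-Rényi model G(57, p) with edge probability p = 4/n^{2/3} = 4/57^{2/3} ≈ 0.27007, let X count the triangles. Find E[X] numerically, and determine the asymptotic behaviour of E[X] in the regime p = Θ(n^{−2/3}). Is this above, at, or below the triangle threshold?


Number of potential triangles: C(57, 3) = 29260.
Each occurs with probability p³ ≈ (0.27007)³ ≈ 1.9698369e-02.
By linearity: E[X] = C(57, 3)·p³ ≈ 29260 · 1.9698369e-02 ≈ 576.37427.
Since α = 2/3 < 1, p = c/n^{2/3} ≫ 1/n is above the triangle threshold p ~ 1/n. Asymptotically E[X] ~ (c³/6)·n^{3(1−α)} = (4³/6)·n^{1} → ∞; triangles are abundant w.h.p.

E[X] ≈ 576.37427; in regime p = Θ(1/n^{2/3}) E[X] diverges (above the triangle threshold p ~ 1/n).


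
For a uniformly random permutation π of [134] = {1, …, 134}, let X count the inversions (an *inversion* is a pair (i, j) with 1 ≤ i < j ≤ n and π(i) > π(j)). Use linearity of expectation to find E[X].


Write X = Σ X_I over the C(134, 2) = 8911 pairs i < j, with X_I the indicator of one inversion.
There are 8911 indicators.
For each fixed pair i < j, the values π(i) and π(j) are two distinct elements of {1, …, 134} in uniformly random order; by symmetry P[π(i) > π(j)] = 1/2.
By linearity: E[X] = 8911 · (1/2) = C(134, 2) · (1/2) = 8911/2 = 8911/2 ≈ 4455.500.

E[X] = 8911/2 = 4455.500.


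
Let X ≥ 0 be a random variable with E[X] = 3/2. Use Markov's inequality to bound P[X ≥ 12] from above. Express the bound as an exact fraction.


μ = E[X] = 3/2, a = 12.
Markov: P[X ≥ 12] ≤ μ/a = (3/2)/12 = 1/8.
Numerically: ≈ 0.12500.
(Since a = 12 > μ = 1.50000, the bound 1/8 is < 1 and informative.)

P[X ≥ 12] ≤ 1/8 ≈ 0.12500.


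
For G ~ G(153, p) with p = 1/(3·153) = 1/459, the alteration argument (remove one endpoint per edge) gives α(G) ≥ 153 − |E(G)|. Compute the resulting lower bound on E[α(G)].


E[|E(G)|] = C(153, 2)·p = 11628 · (1/459) = 76/3.
E[α(G)] ≥ n − E[|E(G)|] = 153 − 76/3 = 383/3.
Numerically: ≈ 127.66667.
(This is only a lower bound; the true E[α(G)] may be larger.)

E[α(G)] ≥ 383/3 ≈ 127.66667.


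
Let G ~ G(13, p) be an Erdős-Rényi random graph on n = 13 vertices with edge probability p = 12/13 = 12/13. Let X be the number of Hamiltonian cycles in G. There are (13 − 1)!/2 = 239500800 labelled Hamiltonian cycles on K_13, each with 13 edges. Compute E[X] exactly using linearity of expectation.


K_13 has (13 − 1)!/2 = 239500800 labelled Hamiltonian cycles.
For each such Hamiltonian cycle H, let X_H = 1 if all 13 edges of H are present in G. Then P[X_H = 1] = p^{13} = (12/13)^{13} = 106993205379072/302875106592253.
Summing the indicators: E[X] = Σ_H E[X_H] = 239500800 · p^{13} = 239500800 · 106993205379072/302875106592253 = 25624958282852047257600/302875106592253.
Numerically: E[X] ≈ 8.46e+07.

E[X] = 239500800 · (12/13)^{13} = 25624958282852047257600/302875106592253 ≈ 8.46e+07.


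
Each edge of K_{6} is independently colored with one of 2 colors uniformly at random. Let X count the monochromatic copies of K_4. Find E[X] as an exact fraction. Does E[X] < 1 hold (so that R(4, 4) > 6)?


E[X] = C(6, 4) · 2^{1 − 6} = 15 · 2^{−5} = 15/32.
As a reduced fraction: E[X] = 15/32 ≈ 0.4687500.
Is E[X] < 1? YES.
Since E[X] < 1, there exists a 2-coloring of K_{6} with no monochromatic K_4; hence R(4, 4) > 6.

E[X] = 15/32 ≈ 0.4687500; E[X] < 1, so R(4, 4) > 6.


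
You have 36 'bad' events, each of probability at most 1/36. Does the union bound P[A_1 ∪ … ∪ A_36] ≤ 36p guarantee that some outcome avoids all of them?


Union bound: P[∪_{i=1}^{36} A_i] ≤ Σ_i P[A_i] ≤ 36·p = 36·(1/36) = 1.
Numerically: 1 ≈ 1.0000000.
Is 1 < 1? NO.
Since the bound 1 is ≥ 1, the union bound is uninformative here; it does NOT by itself certify existence.

36·p = 1 ≈ 1.0000000; existence NOT certified by the union bound.


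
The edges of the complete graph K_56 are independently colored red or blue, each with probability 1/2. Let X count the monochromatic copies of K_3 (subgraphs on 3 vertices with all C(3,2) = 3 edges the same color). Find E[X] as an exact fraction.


Let X = Σ_S X_S over the C(56, 3) = 27720 subsets S of size 3, where X_S = 1 if the K_3 on S is monochromatic.
For a fixed S, the K_3 on S has C(3, 2) = 3 edges. P[all 3 edges red] = (1/2)^3, and likewise for blue, so P[monochromatic] = 2·(1/2)^3 = 2^{1 − 3} = 1/4.
By linearity: E[X] = C(56, 3) · 2^{1 − 3} = 27720 · 1/4 = 6930.
Numerically: E[X] ≈ 6930.00000.

E[X] = C(56,3)·2^(1−C(3,2)) = 6930 ≈ 6930.00000.


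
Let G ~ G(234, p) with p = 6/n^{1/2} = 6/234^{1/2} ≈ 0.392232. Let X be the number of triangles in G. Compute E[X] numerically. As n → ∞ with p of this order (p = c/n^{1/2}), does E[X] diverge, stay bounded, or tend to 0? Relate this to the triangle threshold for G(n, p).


Number of potential triangles: C(234, 3) = 2108184.
Each occurs with probability p³ ≈ (0.392232)³ ≈ 6.03434262e-02.
By linearity: E[X] = C(234, 3)·p³ ≈ 2108184 · 6.03434262e-02 ≈ 127215.045612.
Since α = 1/2 < 1, p = c/n^{1/2} ≫ 1/n is above the triangle threshold p ~ 1/n. Asymptotically E[X] ~ (c³/6)·n^{3(1−α)} = (6³/6)·n^{1.5} → ∞; triangles are abundant w.h.p.

E[X] ≈ 127215.045612; in regime p = Θ(1/n^{1/2}) E[X] diverges (above the triangle threshold p ~ 1/n).


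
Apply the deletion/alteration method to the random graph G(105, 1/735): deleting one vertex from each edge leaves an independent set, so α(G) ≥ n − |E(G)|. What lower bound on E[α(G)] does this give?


E[|E(G)|] = C(105, 2)·p = 5460 · (1/735) = 52/7.
E[α(G)] ≥ n − E[|E(G)|] = 105 − 52/7 = 683/7.
Numerically: ≈ 97.571.
(This is only a lower bound; the true E[α(G)] may be larger.)

E[α(G)] ≥ 683/7 ≈ 97.571.


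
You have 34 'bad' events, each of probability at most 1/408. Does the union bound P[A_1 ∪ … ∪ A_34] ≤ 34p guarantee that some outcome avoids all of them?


Union bound: P[∪_{i=1}^{34} A_i] ≤ Σ_i P[A_i] ≤ 34·p = 34·(1/408) = 1/12.
Numerically: 1/12 ≈ 0.083.
Is 1/12 < 1? YES.
Since P[∪ A_i] ≤ 1/12 < 1, the complement has P[∩ A_i^c] ≥ 1 − 1/12 = 11/12 > 0, so some outcome avoids every A_i.

34·p = 1/12 ≈ 0.083; existence CERTIFIED by the union bound.


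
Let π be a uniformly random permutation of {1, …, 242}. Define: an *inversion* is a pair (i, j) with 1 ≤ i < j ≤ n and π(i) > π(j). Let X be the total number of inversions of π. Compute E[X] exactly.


Write X = Σ X_I over the C(242, 2) = 29161 pairs i < j, with X_I the indicator of one inversion.
There are 29161 indicators.
For each fixed pair i < j, the values π(i) and π(j) are two distinct elements of {1, …, 242} in uniformly random order; by symmetry P[π(i) > π(j)] = 1/2.
By linearity: E[X] = 29161 · (1/2) = C(242, 2) · (1/2) = 29161/2 = 29161/2 ≈ 14580.500000.

E[X] = 29161/2 = 14580.500000.


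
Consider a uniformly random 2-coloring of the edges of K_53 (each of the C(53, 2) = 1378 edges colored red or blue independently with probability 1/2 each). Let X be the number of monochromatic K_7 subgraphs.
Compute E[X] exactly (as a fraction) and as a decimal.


Let X = Σ_S X_S over the C(53, 7) = 154143080 subsets S of size 7, where X_S = 1 if the K_7 on S is monochromatic.
For a fixed S, the K_7 on S has C(7, 2) = 21 edges. P[all 21 edges red] = (1/2)^21, and likewise for blue, so P[monochromatic] = 2·(1/2)^21 = 2^{1 − 21} = 1/1048576.
By linearity of expectation: E[X] = C(53, 7) · 2^{1 − 21} = 154143080 · 1/1048576 = 19267885/131072.
Numerically: E[X] ≈ 147.002.

E[X] = C(53,7)·2^(1−C(7,2)) = 19267885/131072 ≈ 147.002.


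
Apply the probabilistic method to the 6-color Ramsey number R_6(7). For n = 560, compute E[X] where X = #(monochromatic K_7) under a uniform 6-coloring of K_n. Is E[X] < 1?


E[X] = C(560, 7) · 6^{1 − 21} = 3300169391659920 · 6^{−20} = 3300169391659920/3656158440062976.
As a reduced fraction: E[X] = 68753528992915/76169967501312 ≈ 0.9026.
Is E[X] < 1? YES.
Since E[X] < 1, there exists a 6-coloring of K_{560} with no monochromatic K_7; hence R_6(7) > 560.

E[X] = 68753528992915/76169967501312 ≈ 0.9026; E[X] < 1, so R_6(7) > 560.


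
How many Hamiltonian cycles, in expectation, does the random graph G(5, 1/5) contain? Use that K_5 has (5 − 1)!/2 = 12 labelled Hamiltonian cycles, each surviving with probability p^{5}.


K_5 has (5 − 1)!/2 = 12 labelled Hamiltonian cycles.
For each such Hamiltonian cycle H, let X_H = 1 if all 5 edges of H are present in G. Then P[X_H = 1] = p^{5} = (1/5)^{5} = 1/3125.
By linearity of expectation: E[X] = Σ_H E[X_H] = 12 · p^{5} = 12 · 1/3125 = 12/3125.
Numerically: E[X] ≈ 0.00384.

E[X] = 12 · (1/5)^{5} = 12/3125 ≈ 0.00384.


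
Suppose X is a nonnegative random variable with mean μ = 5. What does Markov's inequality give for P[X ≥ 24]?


μ = E[X] = 5, a = 24.
Markov: P[X ≥ 24] ≤ μ/a = (5)/24 = 5/24.
Numerically: ≈ 0.208333.
(Since a = 24 > μ = 5.000000, the bound 5/24 is < 1 and informative.)

P[X ≥ 24] ≤ 5/24 ≈ 0.208333.


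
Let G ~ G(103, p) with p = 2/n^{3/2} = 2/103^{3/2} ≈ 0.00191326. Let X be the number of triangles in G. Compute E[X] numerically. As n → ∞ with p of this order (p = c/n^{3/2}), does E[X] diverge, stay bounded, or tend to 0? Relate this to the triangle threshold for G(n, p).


Number of potential triangles: C(103, 3) = 176851.
Each occurs with probability p³ ≈ (0.00191326)³ ≈ 7.00361841e-09.
By linearity: E[X] = C(103, 3)·p³ ≈ 176851 · 7.00361841e-09 ≈ 0.001239.
Since α = 3/2 > 1, p = c/n^{3/2} = o(1/n) is below the triangle threshold p ~ 1/n. Asymptotically E[X] ~ (c³/6)·n^{3(1−α)} = (2³/6)·n^{-1.5} → 0, so by Markov's inequality G has no triangles w.h.p.

E[X] ≈ 0.001239; in regime p = Θ(1/n^{3/2}) E[X] tends to 0 (below the triangle threshold p ~ 1/n).


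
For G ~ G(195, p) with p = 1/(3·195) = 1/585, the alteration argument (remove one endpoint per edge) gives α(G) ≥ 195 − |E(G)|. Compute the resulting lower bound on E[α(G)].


E[|E(G)|] = C(195, 2)·p = 18915 · (1/585) = 97/3.
E[α(G)] ≥ n − E[|E(G)|] = 195 − 97/3 = 488/3.
Numerically: ≈ 162.666667.
(This is only a lower bound; the true E[α(G)] may be larger.)

E[α(G)] ≥ 488/3 ≈ 162.666667.


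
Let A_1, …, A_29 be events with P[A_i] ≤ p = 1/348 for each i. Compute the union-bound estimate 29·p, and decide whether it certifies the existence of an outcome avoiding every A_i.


Union bound: P[∪_{i=1}^{29} A_i] ≤ Σ_i P[A_i] ≤ 29·p = 29·(1/348) = 1/12.
Numerically: 1/12 ≈ 0.0833333.
Is 1/12 < 1? YES.
Since P[∪ A_i] ≤ 1/12 < 1, the complement has P[∩ A_i^c] ≥ 1 − 1/12 = 11/12 > 0, so some outcome avoids every A_i.

29·p = 1/12 ≈ 0.0833333; existence CERTIFIED by the union bound.


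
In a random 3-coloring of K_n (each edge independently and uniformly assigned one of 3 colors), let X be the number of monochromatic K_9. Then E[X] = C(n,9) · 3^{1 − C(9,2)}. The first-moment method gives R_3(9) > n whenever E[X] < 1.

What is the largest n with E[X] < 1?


We need C(n, 9) · 3^{1 − 36} < 1, i.e. C(n, 9) < 3^{36 − 1} = 50031545098999707.
Check values of n near the boundary:
  n = 297: C(297, 9) = 43842345008337645; 43842345008337645 < 50031545098999707? YES
  n = 298: C(298, 9) = 45207677551849890; 45207677551849890 < 50031545098999707? YES
  n = 299: C(299, 9) = 46610674441390059; 46610674441390059 < 50031545098999707? YES
  n = 300: C(300, 9) = 48052241692154700; 48052241692154700 < 50031545098999707? YES
  n = 301: C(301, 9) = 49533303936090975; 49533303936090975 < 50031545098999707? YES
  n = 302: C(302, 9) = 51054804739588650; 51054804739588650 < 50031545098999707? NO
The largest n with C(n, 9) < 50031545098999707 is n = 301 (where E[X] = 16511101312030325/16677181699666569 ≈ 0.99004). Hence R_3(9) > 301, i.e. R_3(9) ≥ 302.

Largest n = 301; hence R_3(9) > 301.


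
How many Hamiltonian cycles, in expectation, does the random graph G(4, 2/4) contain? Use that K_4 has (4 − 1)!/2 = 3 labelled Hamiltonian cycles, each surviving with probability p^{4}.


K_4 has (4 − 1)!/2 = 3 labelled Hamiltonian cycles.
For each such Hamiltonian cycle H, let X_H = 1 if all 4 edges of H are present in G. Then P[X_H = 1] = p^{4} = (1/2)^{4} = 1/16.
By linearity: E[X] = Σ_H E[X_H] = 3 · p^{4} = 3 · 1/16 = 3/16.
Numerically: E[X] ≈ 0.1875.

E[X] = 3 · (1/2)^{4} = 3/16 ≈ 0.1875.


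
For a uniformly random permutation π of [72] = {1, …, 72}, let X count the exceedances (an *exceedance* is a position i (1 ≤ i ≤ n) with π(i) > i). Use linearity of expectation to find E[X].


Write X = Σ_{i=1}^{72} X_i, where X_i = 1_{π(i) > i}.
For each fixed i, π(i) is uniform over {1, …, 72} (marginal of a uniform permutation), so P[π(i) > i] = (n − i)/n. Summing: Σ_{i=1}^{72} (n − i)/n = (0 + 1 + … + 71)/72 = 72(72 − 1)/(2·72) = (72 − 1)/2.
Hence E[X] = Σ_{i=1}^{72} (72 − i)/72 = 71/2 ≈ 35.50000.

E[X] = 71/2 = 35.50000.


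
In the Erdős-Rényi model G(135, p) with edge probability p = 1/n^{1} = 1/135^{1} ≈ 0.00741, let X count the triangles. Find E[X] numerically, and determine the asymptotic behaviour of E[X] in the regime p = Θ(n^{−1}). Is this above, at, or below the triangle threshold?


Number of potential triangles: C(135, 3) = 400995.
Each occurs with probability p³ ≈ (0.00741)³ ≈ 4.06442e-07.
By linearity: E[X] = C(135, 3)·p³ ≈ 400995 · 4.06442e-07 ≈ 0.163.
Here α = 1, so p = 1/n is exactly at the triangle threshold p ~ 1/n. Asymptotically E[X] → c³/6 = 1³/6 = 1/6 ≈ 0.167, a bounded constant. In this regime the triangle count is asymptotically Poisson(c³/6).

E[X] ≈ 0.163; in regime p = Θ(1/n^{1}) E[X] stays bounded (at the triangle threshold p ~ 1/n).


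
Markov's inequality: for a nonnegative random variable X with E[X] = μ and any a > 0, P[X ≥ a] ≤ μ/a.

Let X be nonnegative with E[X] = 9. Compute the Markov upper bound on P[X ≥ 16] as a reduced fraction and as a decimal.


μ = E[X] = 9, a = 16.
Markov: P[X ≥ 16] ≤ μ/a = (9)/16 = 9/16.
Numerically: ≈ 0.562.
(Since a = 16 > μ = 9.000, the bound 9/16 is < 1 and informative.)

P[X ≥ 16] ≤ 9/16 ≈ 0.562.


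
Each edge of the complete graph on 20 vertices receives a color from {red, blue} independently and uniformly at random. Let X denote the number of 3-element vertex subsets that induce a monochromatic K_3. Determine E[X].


Let X = Σ_S X_S over the C(20, 3) = 1140 subsets S of size 3, where X_S = 1 if the K_3 on S is monochromatic.
For a fixed S, the K_3 on S has C(3, 2) = 3 edges. P[all 3 edges red] = (1/2)^3, and likewise for blue, so P[monochromatic] = 2·(1/2)^3 = 2^{1 − 3} = 1/4.
By linearity of expectation: E[X] = C(20, 3) · 2^{1 − 3} = 1140 · 1/4 = 285.
Numerically: E[X] ≈ 285.0000.

E[X] = C(20,3)·2^(1−C(3,2)) = 285 ≈ 285.0000.


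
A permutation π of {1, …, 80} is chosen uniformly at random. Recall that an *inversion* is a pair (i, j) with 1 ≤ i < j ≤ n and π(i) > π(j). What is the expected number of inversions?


Write X = Σ X_I over the C(80, 2) = 3160 pairs i < j, with X_I the indicator of one inversion.
There are 3160 indicators.
For each fixed pair i < j, the values π(i) and π(j) are two distinct elements of {1, …, 80} in uniformly random order; by symmetry P[π(i) > π(j)] = 1/2.
By linearity: E[X] = 3160 · (1/2) = C(80, 2) · (1/2) = 3160/2 = 1580 ≈ 1580.00000.

E[X] = 1580 = 1580.00000.


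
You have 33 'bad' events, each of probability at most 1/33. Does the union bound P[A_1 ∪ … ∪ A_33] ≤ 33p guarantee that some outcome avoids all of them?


Union bound: P[∪_{i=1}^{33} A_i] ≤ Σ_i P[A_i] ≤ 33·p = 33·(1/33) = 1.
Numerically: 1 ≈ 1.0000.
Is 1 < 1? NO.
Since the bound 1 is ≥ 1, the union bound is uninformative here; it does NOT by itself certify existence.

33·p = 1 ≈ 1.0000; existence NOT certified by the union bound.


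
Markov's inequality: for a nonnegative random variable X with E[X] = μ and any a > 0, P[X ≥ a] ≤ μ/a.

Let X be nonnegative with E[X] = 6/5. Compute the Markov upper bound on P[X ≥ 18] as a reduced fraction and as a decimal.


μ = E[X] = 6/5, a = 18.
Markov: P[X ≥ 18] ≤ μ/a = (6/5)/18 = 1/15.
Numerically: ≈ 0.066667.
(Since a = 18 > μ = 1.200000, the bound 1/15 is < 1 and informative.)

P[X ≥ 18] ≤ 1/15 ≈ 0.066667.


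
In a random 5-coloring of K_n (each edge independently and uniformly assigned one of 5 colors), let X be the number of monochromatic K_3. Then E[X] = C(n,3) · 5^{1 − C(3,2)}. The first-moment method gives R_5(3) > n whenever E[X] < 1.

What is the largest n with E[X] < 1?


We need C(n, 3) · 5^{1 − 3} < 1, i.e. C(n, 3) < 5^{3 − 1} = 25.
Check values of n near the boundary:
  n = 3: C(3, 3) = 1; 1 < 25? YES
  n = 4: C(4, 3) = 4; 4 < 25? YES
  n = 5: C(5, 3) = 10; 10 < 25? YES
  n = 6: C(6, 3) = 20; 20 < 25? YES
  n = 7: C(7, 3) = 35; 35 < 25? NO
  n = 8: C(8, 3) = 56; 56 < 25? NO
  n = 9: C(9, 3) = 84; 84 < 25? NO
The largest n with C(n, 3) < 25 is n = 6 (where E[X] = 4/5 ≈ 0.8000). Hence R_5(3) > 6, i.e. R_5(3) ≥ 7.

Largest n = 6; hence R_5(3) > 6.


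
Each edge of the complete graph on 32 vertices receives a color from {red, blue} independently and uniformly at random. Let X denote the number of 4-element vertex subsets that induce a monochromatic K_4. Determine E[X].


Let X = Σ_S X_S over the C(32, 4) = 35960 subsets S of size 4, where X_S = 1 if the K_4 on S is monochromatic.
For a fixed S, the K_4 on S has C(4, 2) = 6 edges. P[all 6 edges red] = (1/2)^6, and likewise for blue, so P[monochromatic] = 2·(1/2)^6 = 2^{1 − 6} = 1/32.
By linearity: E[X] = C(32, 4) · 2^{1 − 6} = 35960 · 1/32 = 4495/4.
Numerically: E[X] ≈ 1123.75000.

E[X] = C(32,4)·2^(1−C(4,2)) = 4495/4 ≈ 1123.75000.


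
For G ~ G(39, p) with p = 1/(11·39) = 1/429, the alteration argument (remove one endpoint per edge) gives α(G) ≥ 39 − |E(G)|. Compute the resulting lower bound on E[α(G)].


E[|E(G)|] = C(39, 2)·p = 741 · (1/429) = 19/11.
E[α(G)] ≥ n − E[|E(G)|] = 39 − 19/11 = 410/11.
Numerically: ≈ 37.273.
(This is only a lower bound; the true E[α(G)] may be larger.)

E[α(G)] ≥ 410/11 ≈ 37.273.


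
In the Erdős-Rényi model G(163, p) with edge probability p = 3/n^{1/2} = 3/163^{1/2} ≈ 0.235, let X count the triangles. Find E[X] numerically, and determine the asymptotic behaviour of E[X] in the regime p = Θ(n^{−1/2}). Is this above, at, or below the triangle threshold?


Number of potential triangles: C(163, 3) = 708561.
Each occurs with probability p³ ≈ (0.235)³ ≈ 1.297425e-02.
By linearity: E[X] = C(163, 3)·p³ ≈ 708561 · 1.297425e-02 ≈ 9193.0496.
Since α = 1/2 < 1, p = c/n^{1/2} ≫ 1/n is above the triangle threshold p ~ 1/n. Asymptotically E[X] ~ (c³/6)·n^{3(1−α)} = (3³/6)·n^{1.5} → ∞; triangles are abundant w.h.p.

E[X] ≈ 9193.0496; in regime p = Θ(1/n^{1/2}) E[X] diverges (above the triangle threshold p ~ 1/n).


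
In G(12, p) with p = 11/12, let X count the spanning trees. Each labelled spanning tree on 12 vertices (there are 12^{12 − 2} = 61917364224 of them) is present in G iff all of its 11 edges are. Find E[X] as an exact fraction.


K_12 has 12^{12 − 2} = 61917364224 labelled spanning trees.
For each such spanning tree H, let X_H = 1 if all 11 edges of H are present in G. Then P[X_H = 1] = p^{11} = (11/12)^{11} = 285311670611/743008370688.
By linearity of expectation: E[X] = Σ_H E[X_H] = 61917364224 · p^{11} = 61917364224 · 285311670611/743008370688 = 285311670611/12.
Numerically: E[X] ≈ 2.3776e+10.

E[X] = 61917364224 · (11/12)^{11} = 285311670611/12 ≈ 2.3776e+10.


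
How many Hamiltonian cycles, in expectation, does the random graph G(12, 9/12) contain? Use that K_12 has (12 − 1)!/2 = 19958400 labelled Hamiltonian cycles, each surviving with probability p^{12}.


K_12 has (12 − 1)!/2 = 19958400 labelled Hamiltonian cycles.
For each such Hamiltonian cycle H, let X_H = 1 if all 12 edges of H are present in G. Then P[X_H = 1] = p^{12} = (3/4)^{12} = 531441/16777216.
Summing the indicators: E[X] = Σ_H E[X_H] = 19958400 · p^{12} = 19958400 · 531441/16777216 = 82864937925/131072.
Numerically: E[X] ≈ 6.32e+05.

E[X] = 19958400 · (3/4)^{12} = 82864937925/131072 ≈ 6.32e+05.


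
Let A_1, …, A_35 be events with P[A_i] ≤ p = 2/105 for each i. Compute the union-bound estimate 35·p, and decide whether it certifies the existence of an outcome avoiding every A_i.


Union bound: P[∪_{i=1}^{35} A_i] ≤ Σ_i P[A_i] ≤ 35·p = 35·(2/105) = 2/3.
Numerically: 2/3 ≈ 0.6666667.
Is 2/3 < 1? YES.
Since P[∪ A_i] ≤ 2/3 < 1, the complement has P[∩ A_i^c] ≥ 1 − 2/3 = 1/3 > 0, so some outcome avoids every A_i.

35·p = 2/3 ≈ 0.6666667; existence CERTIFIED by the union bound.


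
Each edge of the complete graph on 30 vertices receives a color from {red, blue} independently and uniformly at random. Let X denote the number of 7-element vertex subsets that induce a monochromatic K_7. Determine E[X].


Let X = Σ_S X_S over the C(30, 7) = 2035800 subsets S of size 7, where X_S = 1 if the K_7 on S is monochromatic.
For a fixed S, the K_7 on S has C(7, 2) = 21 edges. P[all 21 edges red] = (1/2)^21, and likewise for blue, so P[monochromatic] = 2·(1/2)^21 = 2^{1 − 21} = 1/1048576.
Summing: E[X] = C(30, 7) · 2^{1 − 21} = 2035800 · 1/1048576 = 254475/131072.
Numerically: E[X] ≈ 1.941.

E[X] = C(30,7)·2^(1−C(7,2)) = 254475/131072 ≈ 1.941.


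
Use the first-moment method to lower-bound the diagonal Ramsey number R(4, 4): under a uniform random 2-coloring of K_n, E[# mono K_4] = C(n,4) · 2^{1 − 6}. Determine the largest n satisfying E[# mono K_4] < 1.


We need C(n, 4) · 2^{1 − 6} < 1, i.e. C(n, 4) < 2^{6 − 1} = 32.
Check values of n near the boundary:
  n = 4: C(4, 4) = 1; 1 < 32? YES
  n = 5: C(5, 4) = 5; 5 < 32? YES
  n = 6: C(6, 4) = 15; 15 < 32? YES
  n = 7: C(7, 4) = 35; 35 < 32? NO
  n = 8: C(8, 4) = 70; 70 < 32? NO
The largest n with C(n, 4) < 32 is n = 6 (where E[X] = 15/32 ≈ 0.46875). Hence R(4, 4) > 6, i.e. R(4, 4) ≥ 7.

Largest n = 6; hence R(4, 4) > 6.


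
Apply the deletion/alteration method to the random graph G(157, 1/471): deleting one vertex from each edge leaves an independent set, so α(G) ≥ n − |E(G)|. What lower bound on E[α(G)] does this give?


E[|E(G)|] = C(157, 2)·p = 12246 · (1/471) = 26.
E[α(G)] ≥ n − E[|E(G)|] = 157 − 26 = 131.
Numerically: ≈ 131.000000.
(This is only a lower bound; the true E[α(G)] may be larger.)

E[α(G)] ≥ 131 ≈ 131.000000.


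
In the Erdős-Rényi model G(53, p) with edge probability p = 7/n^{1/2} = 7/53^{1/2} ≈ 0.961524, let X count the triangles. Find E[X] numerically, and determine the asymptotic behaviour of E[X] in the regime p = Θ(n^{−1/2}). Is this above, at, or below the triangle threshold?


Number of potential triangles: C(53, 3) = 23426.
Each occurs with probability p³ ≈ (0.961524)³ ≈ 8.88956103e-01.
By linearity: E[X] = C(53, 3)·p³ ≈ 23426 · 8.88956103e-01 ≈ 20824.685658.
Since α = 1/2 < 1, p = c/n^{1/2} ≫ 1/n is above the triangle threshold p ~ 1/n. Asymptotically E[X] ~ (c³/6)·n^{3(1−α)} = (7³/6)·n^{1.5} → ∞; triangles are abundant w.h.p.

E[X] ≈ 20824.685658; in regime p = Θ(1/n^{1/2}) E[X] diverges (above the triangle threshold p ~ 1/n).


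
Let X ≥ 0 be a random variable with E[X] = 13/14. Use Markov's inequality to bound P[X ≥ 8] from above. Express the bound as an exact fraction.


μ = E[X] = 13/14, a = 8.
Markov: P[X ≥ 8] ≤ μ/a = (13/14)/8 = 13/112.
Numerically: ≈ 0.116071.
(Since a = 8 > μ = 0.928571, the bound 13/112 is < 1 and informative.)

P[X ≥ 8] ≤ 13/112 ≈ 0.116071.


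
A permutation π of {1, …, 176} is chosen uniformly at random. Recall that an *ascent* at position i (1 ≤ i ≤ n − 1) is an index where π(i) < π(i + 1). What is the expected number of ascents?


Write X = Σ X_I over i = 1, …, 175, with X_I the indicator of one ascent.
There are 175 indicators.
For each fixed i, the pair (π(i), π(i+1)) is a uniformly random ordered pair of distinct values from {1, …, 176}; by symmetry P[π(i) < π(i+1)] = 1/2.
By linearity: E[X] = 175 · (1/2) = (176 − 1) · (1/2) = 175/2 ≈ 87.500000.

E[X] = 175/2 = 87.500000.


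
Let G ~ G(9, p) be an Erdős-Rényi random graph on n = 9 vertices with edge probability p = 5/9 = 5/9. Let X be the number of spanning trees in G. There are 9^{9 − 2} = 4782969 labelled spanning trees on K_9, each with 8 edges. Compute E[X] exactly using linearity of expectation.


K_9 has 9^{9 − 2} = 4782969 labelled spanning trees.
For each such spanning tree H, let X_H = 1 if all 8 edges of H are present in G. Then P[X_H = 1] = p^{8} = (5/9)^{8} = 390625/43046721.
By linearity: E[X] = Σ_H E[X_H] = 4782969 · p^{8} = 4782969 · 390625/43046721 = 390625/9.
Numerically: E[X] ≈ 43403.

E[X] = 4782969 · (5/9)^{8} = 390625/9 ≈ 43403.


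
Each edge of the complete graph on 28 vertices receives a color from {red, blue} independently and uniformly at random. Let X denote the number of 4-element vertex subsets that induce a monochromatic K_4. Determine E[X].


Let X = Σ_S X_S over the C(28, 4) = 20475 subsets S of size 4, where X_S = 1 if the K_4 on S is monochromatic.
For a fixed S, the K_4 on S has C(4, 2) = 6 edges. P[all 6 edges red] = (1/2)^6, and likewise for blue, so P[monochromatic] = 2·(1/2)^6 = 2^{1 − 6} = 1/32.
Summing: E[X] = C(28, 4) · 2^{1 − 6} = 20475 · 1/32 = 20475/32.
Numerically: E[X] ≈ 639.8438.

E[X] = C(28,4)·2^(1−C(4,2)) = 20475/32 ≈ 639.8438.


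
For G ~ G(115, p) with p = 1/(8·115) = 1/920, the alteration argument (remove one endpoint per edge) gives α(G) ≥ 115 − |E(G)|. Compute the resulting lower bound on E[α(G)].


E[|E(G)|] = C(115, 2)·p = 6555 · (1/920) = 57/8.
E[α(G)] ≥ n − E[|E(G)|] = 115 − 57/8 = 863/8.
Numerically: ≈ 107.875.
(This is only a lower bound; the true E[α(G)] may be larger.)

E[α(G)] ≥ 863/8 ≈ 107.875.


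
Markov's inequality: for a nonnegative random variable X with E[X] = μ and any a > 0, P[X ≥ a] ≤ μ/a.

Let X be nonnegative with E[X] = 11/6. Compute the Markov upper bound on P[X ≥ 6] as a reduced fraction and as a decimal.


μ = E[X] = 11/6, a = 6.
Markov: P[X ≥ 6] ≤ μ/a = (11/6)/6 = 11/36.
Numerically: ≈ 0.305556.
(Since a = 6 > μ = 1.833333, the bound 11/36 is < 1 and informative.)

P[X ≥ 6] ≤ 11/36 ≈ 0.305556.


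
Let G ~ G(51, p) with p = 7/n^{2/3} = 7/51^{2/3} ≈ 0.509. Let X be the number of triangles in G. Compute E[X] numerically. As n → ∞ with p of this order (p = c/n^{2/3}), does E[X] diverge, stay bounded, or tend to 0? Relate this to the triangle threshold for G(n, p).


Number of potential triangles: C(51, 3) = 20825.
Each occurs with probability p³ ≈ (0.509)³ ≈ 1.3187236e-01.
By linearity: E[X] = C(51, 3)·p³ ≈ 20825 · 1.3187236e-01 ≈ 2746.24183.
Since α = 2/3 < 1, p = c/n^{2/3} ≫ 1/n is above the triangle threshold p ~ 1/n. Asymptotically E[X] ~ (c³/6)·n^{3(1−α)} = (7³/6)·n^{1} → ∞; triangles are abundant w.h.p.

E[X] ≈ 2746.24183; in regime p = Θ(1/n^{2/3}) E[X] diverges (above the triangle threshold p ~ 1/n).


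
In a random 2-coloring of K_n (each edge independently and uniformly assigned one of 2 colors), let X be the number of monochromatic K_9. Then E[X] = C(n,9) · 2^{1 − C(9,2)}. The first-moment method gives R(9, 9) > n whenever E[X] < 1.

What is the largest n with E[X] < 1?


We need C(n, 9) · 2^{1 − 36} < 1, i.e. C(n, 9) < 2^{36 − 1} = 34359738368.
Check values of n near the boundary:
  n = 63: C(63, 9) = 23667689815; 23667689815 < 34359738368? YES
  n = 64: C(64, 9) = 27540584512; 27540584512 < 34359738368? YES
  n = 65: C(65, 9) = 31966749880; 31966749880 < 34359738368? YES
  n = 66: C(66, 9) = 37014131440; 37014131440 < 34359738368? NO
  n = 67: C(67, 9) = 42757703560; 42757703560 < 34359738368? NO
The largest n with C(n, 9) < 34359738368 is n = 65 (where E[X] = 3995843735/4294967296 ≈ 0.930355). Hence R(9, 9) > 65, i.e. R(9, 9) ≥ 66.

Largest n = 65; hence R(9, 9) > 65.


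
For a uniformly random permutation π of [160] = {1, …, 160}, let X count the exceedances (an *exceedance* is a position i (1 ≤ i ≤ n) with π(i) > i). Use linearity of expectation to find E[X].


Write X = Σ_{i=1}^{160} X_i, where X_i = 1_{π(i) > i}.
For each fixed i, π(i) is uniform over {1, …, 160} (marginal of a uniform permutation), so P[π(i) > i] = (n − i)/n. Summing: Σ_{i=1}^{160} (n − i)/n = (0 + 1 + … + 159)/160 = 160(160 − 1)/(2·160) = (160 − 1)/2.
Hence E[X] = Σ_{i=1}^{160} (160 − i)/160 = 159/2 ≈ 79.50000.

E[X] = 159/2 = 79.50000.


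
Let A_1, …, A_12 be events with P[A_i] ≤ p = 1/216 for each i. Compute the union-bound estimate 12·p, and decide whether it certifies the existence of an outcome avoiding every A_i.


Union bound: P[∪_{i=1}^{12} A_i] ≤ Σ_i P[A_i] ≤ 12·p = 12·(1/216) = 1/18.
Numerically: 1/18 ≈ 0.055556.
Is 1/18 < 1? YES.
Since P[∪ A_i] ≤ 1/18 < 1, the complement has P[∩ A_i^c] ≥ 1 − 1/18 = 17/18 > 0, so some outcome avoids every A_i.

12·p = 1/18 ≈ 0.055556; existence CERTIFIED by the union bound.


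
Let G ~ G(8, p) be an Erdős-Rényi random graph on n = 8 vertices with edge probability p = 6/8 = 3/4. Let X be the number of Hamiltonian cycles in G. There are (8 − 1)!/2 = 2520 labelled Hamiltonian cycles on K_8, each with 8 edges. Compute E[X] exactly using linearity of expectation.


K_8 has (8 − 1)!/2 = 2520 labelled Hamiltonian cycles.
For each such Hamiltonian cycle H, let X_H = 1 if all 8 edges of H are present in G. Then P[X_H = 1] = p^{8} = (3/4)^{8} = 6561/65536.
By linearity: E[X] = Σ_H E[X_H] = 2520 · p^{8} = 2520 · 6561/65536 = 2066715/8192.
Numerically: E[X] ≈ 252.

E[X] = 2520 · (3/4)^{8} = 2066715/8192 ≈ 252.
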